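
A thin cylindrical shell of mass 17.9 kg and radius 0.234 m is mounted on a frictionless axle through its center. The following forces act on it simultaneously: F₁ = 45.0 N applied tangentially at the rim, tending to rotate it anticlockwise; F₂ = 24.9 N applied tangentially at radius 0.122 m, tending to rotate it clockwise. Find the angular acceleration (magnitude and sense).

α ≈ 7.64 rad/s², anticlockwise

I = MR² = (17.9)(0.234)² = 0.9801 kg·m².
Taking anticlockwise as positive: τ₁ = +(45.0)(0.234) = +10.53 N·m; τ₂ = −(24.9)(0.122) = −3.038 N·m.
Net torque τ = 7.492 N·m.
α = τ/I = 7.492/0.9801 = 7.644 rad/s².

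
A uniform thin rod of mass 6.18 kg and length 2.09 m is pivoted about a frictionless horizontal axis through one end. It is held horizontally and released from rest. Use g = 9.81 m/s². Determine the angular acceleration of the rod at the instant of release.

α ≈ 7.04 rad/s²

About the pivot, I = (1/3)ML² = (1/3)(6.18)(2.09)² = 8.998 kg·m².
The weight acts at the center, a distance L/2 = 1.045 m from the pivot; τ = Mg(L/2) = 63.35 N·m.
α = τ/I = 63.35/8.998 = 7.041 rad/s².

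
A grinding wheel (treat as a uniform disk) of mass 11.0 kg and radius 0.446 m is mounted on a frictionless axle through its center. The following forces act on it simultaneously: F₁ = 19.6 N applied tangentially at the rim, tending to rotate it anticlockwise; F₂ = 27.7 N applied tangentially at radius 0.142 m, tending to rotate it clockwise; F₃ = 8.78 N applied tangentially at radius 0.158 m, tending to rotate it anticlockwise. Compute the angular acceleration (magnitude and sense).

I = ½MR² = (1/2)(11.0)(0.446)² = 1.094 kg·m².
Taking anticlockwise as positive: τ₁ = +(19.6)(0.446) = +8.742 N·m; τ₂ = −(27.7)(0.142) = −3.933 N·m; τ₃ = +(8.78)(0.158) = +1.387 N·m.
Net torque τ = 6.195 N·m.
α = τ/I = 6.195/1.094 = 5.663 rad/s².

α ≈ 5.66 rad/s², anticlockwise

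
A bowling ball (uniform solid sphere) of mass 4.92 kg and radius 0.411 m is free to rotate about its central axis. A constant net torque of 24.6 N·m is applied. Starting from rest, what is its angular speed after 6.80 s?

ω ≈ 503 rad/s

I = (2/5)MR² = (2/5)(4.92)(0.411)² = 0.3324 kg·m².
α = τ/I = 24.6/0.3324 = 74.00 rad/s².
ω = ω₀ + αt = 0 + (74.00)(6.80) = 503.2 rad/s.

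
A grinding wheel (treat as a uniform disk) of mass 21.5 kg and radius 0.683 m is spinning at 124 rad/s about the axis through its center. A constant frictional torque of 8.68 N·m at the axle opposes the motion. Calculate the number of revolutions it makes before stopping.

I = ½MR² = (1/2)(21.5)(0.683)² = 5.015 kg·m².
The net torque has magnitude 8.68 N·m, opposing ω.
|α| = τ/I = 8.680/5.015 = 1.731 rad/s² (deceleration).
ω² = ω₀² − 2|α|θ with ω = 0 ⇒ θ = ω₀²/(2|α|) = 4442 rad = 706.9 rev.

≈ 707 revolutions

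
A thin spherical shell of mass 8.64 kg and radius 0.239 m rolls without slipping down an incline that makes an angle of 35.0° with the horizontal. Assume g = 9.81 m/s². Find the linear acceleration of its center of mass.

Translation along the incline: Mg sinθ − f = Ma.
Rotation about the center: fR = Iα with I = (2/3)MR². No-slip gives a = αR, so f = (I/R²)a = (2/3)M a.
Substituting: Mg sinθ = (1 + 0.6667)Ma, so a = g sinθ/(1 + 0.6667) = (9.81) sin 35.0° / 1.667 = 3.376 m/s².

a ≈ 3.38 m/s²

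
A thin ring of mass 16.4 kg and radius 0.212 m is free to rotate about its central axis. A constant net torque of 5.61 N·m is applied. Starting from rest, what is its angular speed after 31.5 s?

I = MR² = (16.4)(0.212)² = 0.7371 kg·m².
α = τ/I = 5.61/0.7371 = 7.611 rad/s².
ω = ω₀ + αt = 0 + (7.611)(31.5) = 239.7 rad/s.

ω ≈ 240 rad/s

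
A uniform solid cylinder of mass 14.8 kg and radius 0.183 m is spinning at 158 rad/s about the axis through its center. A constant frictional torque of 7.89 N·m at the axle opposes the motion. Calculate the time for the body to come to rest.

I = ½MR² = (1/2)(14.8)(0.183)² = 0.2478 kg·m².
The net torque has magnitude 7.89 N·m, opposing ω.
|α| = τ/I = 7.890/0.2478 = 31.84 rad/s² (deceleration).
0 = ω₀ − |α|t ⇒ t = ω₀/|α| = 158/31.84 = 4.963 s.

t ≈ 4.96 s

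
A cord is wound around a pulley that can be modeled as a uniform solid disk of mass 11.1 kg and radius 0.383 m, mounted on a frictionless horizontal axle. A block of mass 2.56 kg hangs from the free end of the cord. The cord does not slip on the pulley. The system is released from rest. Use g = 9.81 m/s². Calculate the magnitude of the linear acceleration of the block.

a ≈ 3.10 m/s²

I = ½MR² = (1/2)(11.1)(0.383)² = 0.8141 kg·m².
Block: mg − T = ma. Pulley: TR = Iα. No-slip: a = αR, so T = (I/R²)a = 5.550·a.
Then mg = (m + 5.550)a, so a = (2.56)(9.81)/(2.56 + 5.550) = 3.097 m/s².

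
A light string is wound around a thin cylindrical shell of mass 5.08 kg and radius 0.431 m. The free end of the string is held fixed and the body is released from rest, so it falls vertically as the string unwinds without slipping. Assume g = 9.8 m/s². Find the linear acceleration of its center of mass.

a ≈ 4.90 m/s²

Translation: Mg − T = Ma. Rotation about the center: TR = Iα with I = MR².
With a = αR: T = (I/R²)a = M a, so Mg = (1 + 1.000)Ma.
a = g/(1 + 1.000) = 9.8/2.000 = 4.900 m/s².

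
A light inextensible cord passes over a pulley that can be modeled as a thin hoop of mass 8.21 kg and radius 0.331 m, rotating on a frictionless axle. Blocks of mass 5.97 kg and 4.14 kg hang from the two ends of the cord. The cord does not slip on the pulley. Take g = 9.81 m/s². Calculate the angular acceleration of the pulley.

I = MR² = (8.21)(0.331)² = 0.8995 kg·m².
Heavier block: m₁g − T₁ = m₁a. Lighter block: T₂ − m₂g = m₂a.
Pulley: (T₁ − T₂)R = Iα = I(a/R), so T₁ − T₂ = (I/R²)a = 1·M_p a = 8.210·a.
Adding the three: (m₁ − m₂)g = (m₁ + m₂ + 8.210)a, so a = (5.97 − 4.14)(9.81)/(5.97 + 4.14 + 8.210) = 0.9799 m/s².
α = a/R = 0.9799/0.331 = 2.961 rad/s².

α ≈ 2.96 rad/s²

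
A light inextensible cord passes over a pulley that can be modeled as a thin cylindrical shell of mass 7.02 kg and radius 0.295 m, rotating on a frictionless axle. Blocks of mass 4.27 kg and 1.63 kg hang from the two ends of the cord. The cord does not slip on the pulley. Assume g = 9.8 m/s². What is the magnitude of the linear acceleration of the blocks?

a ≈ 2.00 m/s²

I = MR² = (7.02)(0.295)² = 0.6109 kg·m².
Heavier block: m₁g − T₁ = m₁a. Lighter block: T₂ − m₂g = m₂a.
Pulley: (T₁ − T₂)R = Iα = I(a/R), so T₁ − T₂ = (I/R²)a = 1·M_p a = 7.020·a.
Adding the three: (m₁ − m₂)g = (m₁ + m₂ + 7.020)a, so a = (4.27 − 1.63)(9.8)/(4.27 + 1.63 + 7.020) = 2.002 m/s².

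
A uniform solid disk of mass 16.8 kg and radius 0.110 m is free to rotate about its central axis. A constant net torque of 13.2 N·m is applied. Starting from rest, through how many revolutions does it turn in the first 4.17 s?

I = ½MR² = (1/2)(16.8)(0.110)² = 0.1016 kg·m².
α = τ/I = 13.2/0.1016 = 129.9 rad/s².
θ = ½αt² = ½(129.9)(4.17)² = 1129 rad.
Revolutions = θ/(2π) = 179.7.

≈ 180 revolutions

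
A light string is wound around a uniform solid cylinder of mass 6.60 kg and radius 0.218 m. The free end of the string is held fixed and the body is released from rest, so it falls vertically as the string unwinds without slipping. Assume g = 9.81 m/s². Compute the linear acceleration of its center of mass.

a ≈ 6.54 m/s²

Translation: Mg − T = Ma. Rotation about the center: TR = Iα with I = ½MR².
With a = αR: T = (I/R²)a = (1/2)M a, so Mg = (1 + 0.5000)Ma.
a = g/(1 + 0.5000) = 9.81/1.500 = 6.540 m/s².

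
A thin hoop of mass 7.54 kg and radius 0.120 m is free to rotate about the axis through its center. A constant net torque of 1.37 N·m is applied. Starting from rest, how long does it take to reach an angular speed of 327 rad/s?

t ≈ 25.9 s

I = MR² = (7.54)(0.120)² = 0.1086 kg·m².
α = τ/I = 1.37/0.1086 = 12.62 rad/s².
ω = αt ⇒ t = ω/α = 327/12.62 = 25.92 s.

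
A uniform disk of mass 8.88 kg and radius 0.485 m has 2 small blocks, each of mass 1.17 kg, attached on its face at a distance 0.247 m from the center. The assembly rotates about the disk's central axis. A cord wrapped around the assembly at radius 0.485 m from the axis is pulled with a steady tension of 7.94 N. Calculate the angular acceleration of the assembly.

α ≈ 3.24 rad/s²

I_disk = ½MR² = ½(8.88)(0.485)² = 1.044 kg·m².
I_blocks = 2·m·r² = 2(1.17)(0.247)² = 0.1428 kg·m².
Total I = 1.187 kg·m².
τ = F r = (7.94)(0.485) = 3.851 N·m.
α = τ/I = 3.851/1.187 = 3.244 rad/s².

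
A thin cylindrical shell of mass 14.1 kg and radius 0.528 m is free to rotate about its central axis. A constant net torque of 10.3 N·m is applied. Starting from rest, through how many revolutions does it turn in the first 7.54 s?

≈ 11.9 revolutions

I = MR² = (14.1)(0.528)² = 3.931 kg·m².
α = τ/I = 10.3/3.931 = 2.620 rad/s².
θ = ½αt² = ½(2.620)(7.54)² = 74.48 rad.
Revolutions = θ/(2π) = 11.85.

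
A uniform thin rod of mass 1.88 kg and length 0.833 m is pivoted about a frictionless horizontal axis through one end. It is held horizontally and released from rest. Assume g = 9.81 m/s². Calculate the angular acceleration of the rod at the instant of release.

α ≈ 17.7 rad/s²

About the pivot, I = (1/3)ML² = (1/3)(1.88)(0.833)² = 0.4348 kg·m².
The weight acts at the center, a distance L/2 = 0.4165 m from the pivot; τ = Mg(L/2) = 7.681 N·m.
α = τ/I = 7.681/0.4348 = 17.67 rad/s².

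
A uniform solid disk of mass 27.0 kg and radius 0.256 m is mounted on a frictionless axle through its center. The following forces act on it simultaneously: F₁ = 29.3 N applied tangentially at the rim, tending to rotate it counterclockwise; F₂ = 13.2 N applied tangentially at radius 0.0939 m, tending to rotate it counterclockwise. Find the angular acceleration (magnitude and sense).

I = ½MR² = (1/2)(27.0)(0.256)² = 0.8847 kg·m².
Taking counterclockwise as positive: τ₁ = +(29.3)(0.256) = +7.501 N·m; τ₂ = +(13.2)(0.0939) = +1.239 N·m.
Net torque τ = 8.740 N·m.
α = τ/I = 8.740/0.8847 = 9.879 rad/s².

α ≈ 9.88 rad/s², counterclockwise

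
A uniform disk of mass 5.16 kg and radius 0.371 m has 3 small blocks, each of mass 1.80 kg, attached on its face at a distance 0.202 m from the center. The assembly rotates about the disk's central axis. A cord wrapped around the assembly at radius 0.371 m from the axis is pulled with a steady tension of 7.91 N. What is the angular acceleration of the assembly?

α ≈ 5.10 rad/s²

I_disk = ½MR² = ½(5.16)(0.371)² = 0.3551 kg·m².
I_blocks = 3·m·r² = 3(1.80)(0.202)² = 0.2203 kg·m².
Total I = 0.5755 kg·m².
τ = F r = (7.91)(0.371) = 2.935 N·m.
α = τ/I = 2.935/0.5755 = 5.100 rad/s².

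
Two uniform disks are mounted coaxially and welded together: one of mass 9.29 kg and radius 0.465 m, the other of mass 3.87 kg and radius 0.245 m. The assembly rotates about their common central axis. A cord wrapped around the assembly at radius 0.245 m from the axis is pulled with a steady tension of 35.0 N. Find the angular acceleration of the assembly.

I = ½M₁R₁² + ½M₂R₂² = ½(9.29)(0.465)² + ½(3.87)(0.245)² = 1.121 kg·m².
τ = F r = (35.0)(0.245) = 8.575 N·m.
α = τ/I = 8.575/1.121 = 7.653 rad/s².

α ≈ 7.65 rad/s²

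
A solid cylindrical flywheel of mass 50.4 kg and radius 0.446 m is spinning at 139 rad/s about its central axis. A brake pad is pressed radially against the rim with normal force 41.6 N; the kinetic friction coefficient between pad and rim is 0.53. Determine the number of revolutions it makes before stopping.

≈ 784 revolutions

I = ½MR² = (1/2)(50.4)(0.446)² = 5.013 kg·m².
Friction force f = μN = (0.53)(41.6) = 22.05 N at the rim; torque magnitude τ = fR = 9.833 N·m, opposing ω.
|α| = τ/I = 9.833/5.013 = 1.962 rad/s² (deceleration).
ω² = ω₀² − 2|α|θ with ω = 0 ⇒ θ = ω₀²/(2|α|) = 4925 rad = 783.8 rev.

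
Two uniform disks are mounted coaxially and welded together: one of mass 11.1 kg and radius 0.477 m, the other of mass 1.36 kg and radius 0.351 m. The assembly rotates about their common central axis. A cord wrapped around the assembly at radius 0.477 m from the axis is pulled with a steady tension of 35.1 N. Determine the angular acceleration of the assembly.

I = ½M₁R₁² + ½M₂R₂² = ½(11.1)(0.477)² + ½(1.36)(0.351)² = 1.347 kg·m².
τ = F r = (35.1)(0.477) = 16.74 N·m.
α = τ/I = 16.74/1.347 = 12.43 rad/s².

α ≈ 12.4 rad/s²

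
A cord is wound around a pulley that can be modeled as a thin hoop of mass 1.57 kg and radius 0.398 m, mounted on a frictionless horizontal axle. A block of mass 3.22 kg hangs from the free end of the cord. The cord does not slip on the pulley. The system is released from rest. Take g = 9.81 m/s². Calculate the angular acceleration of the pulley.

α ≈ 16.6 rad/s²

I = MR² = (1.57)(0.398)² = 0.2487 kg·m².
Block: mg − T = ma. Pulley: TR = Iα. No-slip: a = αR, so T = (I/R²)a = 1.570·a.
Then mg = (m + 1.570)a, so a = (3.22)(9.81)/(3.22 + 1.570) = 6.595 m/s².
α = a/R = 6.595/0.398 = 16.57 rad/s².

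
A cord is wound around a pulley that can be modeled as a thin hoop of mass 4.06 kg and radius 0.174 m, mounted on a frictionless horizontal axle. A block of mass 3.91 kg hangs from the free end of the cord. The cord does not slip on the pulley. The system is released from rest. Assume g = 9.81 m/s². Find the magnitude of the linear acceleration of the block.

a ≈ 4.81 m/s²

I = MR² = (4.06)(0.174)² = 0.1229 kg·m².
Block: mg − T = ma. Pulley: TR = Iα. No-slip: a = αR, so T = (I/R²)a = 4.060·a.
Then mg = (m + 4.060)a, so a = (3.91)(9.81)/(3.91 + 4.060) = 4.813 m/s².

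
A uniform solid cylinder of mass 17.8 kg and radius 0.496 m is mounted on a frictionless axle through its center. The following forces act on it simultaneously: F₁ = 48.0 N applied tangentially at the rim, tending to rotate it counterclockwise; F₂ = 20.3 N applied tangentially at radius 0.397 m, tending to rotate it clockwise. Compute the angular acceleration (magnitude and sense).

I = ½MR² = (1/2)(17.8)(0.496)² = 2.190 kg·m².
Taking counterclockwise as positive: τ₁ = +(48.0)(0.496) = +23.81 N·m; τ₂ = −(20.3)(0.397) = −8.059 N·m.
Net torque τ = 15.75 N·m.
α = τ/I = 15.75/2.190 = 7.193 rad/s².

α ≈ 7.19 rad/s², counterclockwise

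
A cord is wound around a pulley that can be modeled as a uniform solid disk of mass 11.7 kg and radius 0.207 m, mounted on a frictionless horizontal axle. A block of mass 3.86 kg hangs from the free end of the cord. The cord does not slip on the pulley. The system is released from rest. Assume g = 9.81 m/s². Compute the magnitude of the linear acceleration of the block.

a ≈ 3.90 m/s²

I = ½MR² = (1/2)(11.7)(0.207)² = 0.2507 kg·m².
Block: mg − T = ma. Pulley: TR = Iα. No-slip: a = αR, so T = (I/R²)a = 5.850·a.
Then mg = (m + 5.850)a, so a = (3.86)(9.81)/(3.86 + 5.850) = 3.900 m/s².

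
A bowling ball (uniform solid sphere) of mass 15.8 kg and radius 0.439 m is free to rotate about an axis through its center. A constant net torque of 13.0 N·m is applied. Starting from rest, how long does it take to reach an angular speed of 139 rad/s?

t ≈ 13.0 s

I = (2/5)MR² = (2/5)(15.8)(0.439)² = 1.218 kg·m².
α = τ/I = 13.0/1.218 = 10.67 rad/s².
ω = αt ⇒ t = ω/α = 139/10.67 = 13.02 s.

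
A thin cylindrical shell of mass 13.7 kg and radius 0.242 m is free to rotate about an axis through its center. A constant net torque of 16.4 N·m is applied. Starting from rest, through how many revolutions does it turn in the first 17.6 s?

≈ 504 revolutions

I = MR² = (13.7)(0.242)² = 0.8023 kg·m².
α = τ/I = 16.4/0.8023 = 20.44 rad/s².
θ = ½αt² = ½(20.44)(17.6)² = 3166 rad.
Revolutions = θ/(2π) = 503.9.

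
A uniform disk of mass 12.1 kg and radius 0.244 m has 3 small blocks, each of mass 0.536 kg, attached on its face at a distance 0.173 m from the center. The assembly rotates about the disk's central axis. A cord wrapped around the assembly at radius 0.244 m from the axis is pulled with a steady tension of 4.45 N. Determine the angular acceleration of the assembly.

α ≈ 2.66 rad/s²

I_disk = ½MR² = ½(12.1)(0.244)² = 0.3602 kg·m².
I_blocks = 3·m·r² = 3(0.536)(0.173)² = 0.04813 kg·m².
Total I = 0.4083 kg·m².
τ = F r = (4.45)(0.244) = 1.086 N·m.
α = τ/I = 1.086/0.4083 = 2.659 rad/s².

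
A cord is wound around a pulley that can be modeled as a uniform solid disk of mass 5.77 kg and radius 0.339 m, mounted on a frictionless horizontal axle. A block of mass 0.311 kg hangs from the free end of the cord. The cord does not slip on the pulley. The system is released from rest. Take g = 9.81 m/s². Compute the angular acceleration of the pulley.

α ≈ 2.82 rad/s²

I = ½MR² = (1/2)(5.77)(0.339)² = 0.3315 kg·m².
Block: mg − T = ma. Pulley: TR = Iα. No-slip: a = αR, so T = (I/R²)a = 2.885·a.
Then mg = (m + 2.885)a, so a = (0.311)(9.81)/(0.311 + 2.885) = 0.9546 m/s².
α = a/R = 0.9546/0.339 = 2.816 rad/s².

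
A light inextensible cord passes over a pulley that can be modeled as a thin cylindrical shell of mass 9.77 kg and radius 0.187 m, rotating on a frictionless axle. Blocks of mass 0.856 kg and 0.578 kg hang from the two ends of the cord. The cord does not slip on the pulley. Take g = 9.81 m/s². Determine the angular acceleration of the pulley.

α ≈ 1.30 rad/s²

I = MR² = (9.77)(0.187)² = 0.3416 kg·m².
Heavier block: m₁g − T₁ = m₁a. Lighter block: T₂ − m₂g = m₂a.
Pulley: (T₁ − T₂)R = Iα = I(a/R), so T₁ − T₂ = (I/R²)a = 1·M_p a = 9.770·a.
Adding the three: (m₁ − m₂)g = (m₁ + m₂ + 9.770)a, so a = (0.856 − 0.578)(9.81)/(0.856 + 0.578 + 9.770) = 0.2434 m/s².
α = a/R = 0.2434/0.187 = 1.302 rad/s².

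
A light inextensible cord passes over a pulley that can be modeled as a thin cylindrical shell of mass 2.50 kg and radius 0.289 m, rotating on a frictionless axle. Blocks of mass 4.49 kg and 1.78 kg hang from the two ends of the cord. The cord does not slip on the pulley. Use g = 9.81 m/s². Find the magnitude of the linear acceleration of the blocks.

I = MR² = (2.50)(0.289)² = 0.2088 kg·m².
Heavier block: m₁g − T₁ = m₁a. Lighter block: T₂ − m₂g = m₂a.
Pulley: (T₁ − T₂)R = Iα = I(a/R), so T₁ − T₂ = (I/R²)a = 1·M_p a = 2.500·a.
Adding the three: (m₁ − m₂)g = (m₁ + m₂ + 2.500)a, so a = (4.49 − 1.78)(9.81)/(4.49 + 1.78 + 2.500) = 3.031 m/s².

a ≈ 3.03 m/s²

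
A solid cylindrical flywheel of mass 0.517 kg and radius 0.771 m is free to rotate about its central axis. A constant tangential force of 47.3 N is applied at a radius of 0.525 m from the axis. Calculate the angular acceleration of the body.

α ≈ 162 rad/s²

I = ½MR² = (1/2)(0.517)(0.771)² = 0.1537 kg·m².
τ = F·r = (47.3)(0.525) = 24.83 N·m.
From τ = Iα: α = 24.83/0.1537 = 161.6 rad/s².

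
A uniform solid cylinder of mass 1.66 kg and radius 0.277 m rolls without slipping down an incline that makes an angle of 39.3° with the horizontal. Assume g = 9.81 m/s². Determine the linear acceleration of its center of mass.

a ≈ 4.14 m/s²

Translation along the incline: Mg sinθ − f = Ma.
Rotation about the center: fR = Iα with I = ½MR². No-slip gives a = αR, so f = (I/R²)a = (1/2)M a.
Substituting: Mg sinθ = (1 + 0.5000)Ma, so a = g sinθ/(1 + 0.5000) = (9.81) sin 39.3° / 1.500 = 4.142 m/s².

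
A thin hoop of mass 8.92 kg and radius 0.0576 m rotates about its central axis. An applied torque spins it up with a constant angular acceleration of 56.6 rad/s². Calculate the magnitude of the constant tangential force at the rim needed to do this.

I = MR² = (8.92)(0.0576)² = 0.02959 kg·m².
The required torque is τ = Iα = (0.02959)(56.60) = 1.675 N·m.
A tangential force at the rim gives τ = FR, so F = τ/R = 1.675/0.0576 = 29.08 N.

F ≈ 29.1 N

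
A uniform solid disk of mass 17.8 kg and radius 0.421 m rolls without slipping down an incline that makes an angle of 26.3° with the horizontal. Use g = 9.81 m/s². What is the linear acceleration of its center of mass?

Translation along the incline: Mg sinθ − f = Ma.
Rotation about the center: fR = Iα with I = ½MR². No-slip gives a = αR, so f = (I/R²)a = (1/2)M a.
Substituting: Mg sinθ = (1 + 0.5000)Ma, so a = g sinθ/(1 + 0.5000) = (9.81) sin 26.3° / 1.500 = 2.898 m/s².

a ≈ 2.90 m/s²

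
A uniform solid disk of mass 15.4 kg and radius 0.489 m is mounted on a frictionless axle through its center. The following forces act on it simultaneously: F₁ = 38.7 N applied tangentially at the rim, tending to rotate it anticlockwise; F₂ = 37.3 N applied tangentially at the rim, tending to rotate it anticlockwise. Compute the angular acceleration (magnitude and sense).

α ≈ 20.2 rad/s², anticlockwise

I = ½MR² = (1/2)(15.4)(0.489)² = 1.841 kg·m².
Taking anticlockwise as positive: τ₁ = +(38.7)(0.489) = +18.92 N·m; τ₂ = +(37.3)(0.489) = +18.24 N·m.
Net torque τ = 37.16 N·m.
α = τ/I = 37.16/1.841 = 20.18 rad/s².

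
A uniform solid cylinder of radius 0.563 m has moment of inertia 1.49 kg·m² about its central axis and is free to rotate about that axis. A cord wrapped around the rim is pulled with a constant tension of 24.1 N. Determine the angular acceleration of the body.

τ = F R = (24.1)(0.563) = 13.57 N·m.
From τ = Iα: α = 13.57/1.490 = 9.106 rad/s².

α ≈ 9.11 rad/s²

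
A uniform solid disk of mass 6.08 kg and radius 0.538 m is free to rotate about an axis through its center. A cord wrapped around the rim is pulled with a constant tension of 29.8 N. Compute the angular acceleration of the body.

α ≈ 18.2 rad/s²

I = ½MR² = (1/2)(6.08)(0.538)² = 0.8799 kg·m².
τ = F R = (29.8)(0.538) = 16.03 N·m.
Newton's second law for rotation, τ = Iα, gives α = τ/I = 16.03/0.8799 = 18.22 rad/s².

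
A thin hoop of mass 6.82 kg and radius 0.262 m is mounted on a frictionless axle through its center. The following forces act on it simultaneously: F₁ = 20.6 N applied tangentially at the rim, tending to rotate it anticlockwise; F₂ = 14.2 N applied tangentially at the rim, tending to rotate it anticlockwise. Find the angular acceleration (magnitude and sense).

α ≈ 19.5 rad/s², anticlockwise

I = MR² = (6.82)(0.262)² = 0.4682 kg·m².
Taking anticlockwise as positive: τ₁ = +(20.6)(0.262) = +5.397 N·m; τ₂ = +(14.2)(0.262) = +3.720 N·m.
Net torque τ = 9.118 N·m.
α = τ/I = 9.118/0.4682 = 19.48 rad/s².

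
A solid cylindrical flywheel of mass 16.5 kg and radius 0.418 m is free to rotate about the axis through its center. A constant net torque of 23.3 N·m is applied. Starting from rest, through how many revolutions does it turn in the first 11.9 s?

I = ½MR² = (1/2)(16.5)(0.418)² = 1.441 kg·m².
α = τ/I = 23.3/1.441 = 16.16 rad/s².
θ = ½αt² = ½(16.16)(11.9)² = 1144 rad.
Revolutions = θ/(2π) = 182.2.

≈ 182 revolutions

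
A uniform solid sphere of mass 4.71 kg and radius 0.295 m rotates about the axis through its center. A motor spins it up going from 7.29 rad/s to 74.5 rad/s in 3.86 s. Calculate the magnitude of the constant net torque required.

I = (2/5)MR² = (2/5)(4.71)(0.295)² = 0.1640 kg·m².
α = Δω/Δt = (74.5 − 7.29)/3.86 = 17.41 rad/s².
τ = Iα = (0.1640)(17.41) = 2.855 N·m.

τ ≈ 2.85 N·m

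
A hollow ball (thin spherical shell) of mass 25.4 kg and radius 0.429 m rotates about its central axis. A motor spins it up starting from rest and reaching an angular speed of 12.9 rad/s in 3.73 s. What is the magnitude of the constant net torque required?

I = (2/3)MR² = (2/3)(25.4)(0.429)² = 3.116 kg·m².
α = Δω/Δt = (12.9 − 0)/3.73 = 3.458 rad/s².
τ = Iα = (3.116)(3.458) = 10.78 N·m.

τ ≈ 10.8 N·m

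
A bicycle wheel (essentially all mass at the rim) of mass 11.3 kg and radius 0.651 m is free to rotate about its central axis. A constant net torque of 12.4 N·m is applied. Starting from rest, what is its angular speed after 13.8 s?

ω ≈ 35.7 rad/s

I = MR² = (11.3)(0.651)² = 4.789 kg·m².
α = τ/I = 12.4/4.789 = 2.589 rad/s².
ω = ω₀ + αt = 0 + (2.589)(13.8) = 35.73 rad/s.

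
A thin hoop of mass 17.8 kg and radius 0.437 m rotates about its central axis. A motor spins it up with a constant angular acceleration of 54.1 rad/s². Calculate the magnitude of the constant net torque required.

τ ≈ 184 N·m

I = MR² = (17.8)(0.437)² = 3.399 kg·m².
τ = Iα = (3.399)(54.10) = 183.9 N·m.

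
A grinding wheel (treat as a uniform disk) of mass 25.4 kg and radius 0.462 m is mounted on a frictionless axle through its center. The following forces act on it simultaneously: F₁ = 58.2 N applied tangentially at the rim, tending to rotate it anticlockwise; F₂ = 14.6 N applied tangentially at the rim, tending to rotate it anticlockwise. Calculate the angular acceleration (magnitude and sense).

α ≈ 12.4 rad/s², anticlockwise

I = ½MR² = (1/2)(25.4)(0.462)² = 2.711 kg·m².
Taking anticlockwise as positive: τ₁ = +(58.2)(0.462) = +26.89 N·m; τ₂ = +(14.6)(0.462) = +6.745 N·m.
Net torque τ = 33.63 N·m.
α = τ/I = 33.63/2.711 = 12.41 rad/s².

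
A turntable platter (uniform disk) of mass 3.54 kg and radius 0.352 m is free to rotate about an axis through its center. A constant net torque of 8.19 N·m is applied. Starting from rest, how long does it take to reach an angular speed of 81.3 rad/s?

I = ½MR² = (1/2)(3.54)(0.352)² = 0.2193 kg·m².
α = τ/I = 8.19/0.2193 = 37.34 rad/s².
ω = αt ⇒ t = ω/α = 81.3/37.34 = 2.177 s.

t ≈ 2.18 s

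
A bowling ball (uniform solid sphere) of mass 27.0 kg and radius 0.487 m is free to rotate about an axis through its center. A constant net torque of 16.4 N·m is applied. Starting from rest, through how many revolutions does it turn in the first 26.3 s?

≈ 352 revolutions

I = (2/5)MR² = (2/5)(27.0)(0.487)² = 2.561 kg·m².
α = τ/I = 16.4/2.561 = 6.403 rad/s².
θ = ½αt² = ½(6.403)(26.3)² = 2214 rad.
Revolutions = θ/(2π) = 352.4.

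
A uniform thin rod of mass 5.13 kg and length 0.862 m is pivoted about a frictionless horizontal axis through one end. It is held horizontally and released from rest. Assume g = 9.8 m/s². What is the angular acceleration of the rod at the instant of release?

α ≈ 17.1 rad/s²

About the pivot, I = (1/3)ML² = (1/3)(5.13)(0.862)² = 1.271 kg·m².
The weight acts at the center, a distance L/2 = 0.4310 m from the pivot; τ = Mg(L/2) = 21.67 N·m.
α = τ/I = 21.67/1.271 = 17.05 rad/s².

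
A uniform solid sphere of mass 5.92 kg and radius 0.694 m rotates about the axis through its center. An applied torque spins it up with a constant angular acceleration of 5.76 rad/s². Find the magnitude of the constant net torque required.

I = (2/5)MR² = (2/5)(5.92)(0.694)² = 1.141 kg·m².
τ = Iα = (1.141)(5.760) = 6.569 N·m.

τ ≈ 6.57 N·m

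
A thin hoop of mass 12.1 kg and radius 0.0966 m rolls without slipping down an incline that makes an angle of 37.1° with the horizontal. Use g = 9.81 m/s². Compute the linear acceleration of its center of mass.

Translation along the incline: Mg sinθ − f = Ma.
Rotation about the center: fR = Iα with I = MR². No-slip gives a = αR, so f = (I/R²)a = M a.
Substituting: Mg sinθ = (1 + 1.000)Ma, so a = g sinθ/(1 + 1.000) = (9.81) sin 37.1° / 2.000 = 2.959 m/s².

a ≈ 2.96 m/s²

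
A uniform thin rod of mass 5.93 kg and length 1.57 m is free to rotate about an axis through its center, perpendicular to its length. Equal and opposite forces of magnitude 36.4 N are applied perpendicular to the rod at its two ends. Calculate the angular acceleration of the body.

α ≈ 46.9 rad/s²

I = (1/12)ML² = (1/12)(5.93)(1.57)² = 1.218 kg·m².
The couple gives τ = F·(L/2) + F·(L/2) = F L = (36.4)(1.57) = 57.15 N·m.
From τ = Iα: α = 57.15/1.218 = 46.92 rad/s².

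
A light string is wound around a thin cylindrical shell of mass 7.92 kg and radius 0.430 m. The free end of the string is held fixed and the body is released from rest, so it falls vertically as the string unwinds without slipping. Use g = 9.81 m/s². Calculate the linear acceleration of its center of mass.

a ≈ 4.91 m/s²

Translation: Mg − T = Ma. Rotation about the center: TR = Iα with I = MR².
With a = αR: T = (I/R²)a = M a, so Mg = (1 + 1.000)Ma.
a = g/(1 + 1.000) = 9.81/2.000 = 4.905 m/s².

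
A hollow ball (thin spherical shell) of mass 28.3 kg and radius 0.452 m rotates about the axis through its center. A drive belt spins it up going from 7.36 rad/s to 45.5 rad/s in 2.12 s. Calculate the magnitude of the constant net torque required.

τ ≈ 69.3 N·m

I = (2/3)MR² = (2/3)(28.3)(0.452)² = 3.855 kg·m².
α = Δω/Δt = (45.5 − 7.36)/2.12 = 17.99 rad/s².
τ = Iα = (3.855)(17.99) = 69.35 N·m.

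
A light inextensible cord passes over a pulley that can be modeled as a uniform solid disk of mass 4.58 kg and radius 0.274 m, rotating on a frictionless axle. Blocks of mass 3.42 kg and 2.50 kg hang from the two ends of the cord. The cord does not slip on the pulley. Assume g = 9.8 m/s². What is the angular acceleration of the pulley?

I = ½MR² = (1/2)(4.58)(0.274)² = 0.1719 kg·m².
Heavier block: m₁g − T₁ = m₁a. Lighter block: T₂ − m₂g = m₂a.
Pulley: (T₁ − T₂)R = Iα = I(a/R), so T₁ − T₂ = (I/R²)a = (1/2)M_p a = 2.290·a.
Adding the three: (m₁ − m₂)g = (m₁ + m₂ + 2.290)a, so a = (3.42 − 2.50)(9.8)/(3.42 + 2.50 + 2.290) = 1.098 m/s².
α = a/R = 1.098/0.274 = 4.008 rad/s².

α ≈ 4.01 rad/s²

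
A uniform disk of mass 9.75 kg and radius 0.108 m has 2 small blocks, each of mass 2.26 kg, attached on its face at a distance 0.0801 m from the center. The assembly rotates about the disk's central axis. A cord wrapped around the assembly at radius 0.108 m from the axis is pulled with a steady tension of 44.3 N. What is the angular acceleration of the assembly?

I_disk = ½MR² = ½(9.75)(0.108)² = 0.05686 kg·m².
I_blocks = 2·m·r² = 2(2.26)(0.0801)² = 0.02900 kg·m².
Total I = 0.08586 kg·m².
τ = F r = (44.3)(0.108) = 4.784 N·m.
α = τ/I = 4.784/0.08586 = 55.72 rad/s².

α ≈ 55.7 rad/s²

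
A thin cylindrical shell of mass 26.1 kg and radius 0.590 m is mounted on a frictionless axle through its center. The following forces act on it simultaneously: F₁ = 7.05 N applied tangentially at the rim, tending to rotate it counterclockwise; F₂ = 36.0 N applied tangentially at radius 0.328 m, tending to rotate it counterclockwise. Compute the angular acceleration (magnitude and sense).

α ≈ 1.76 rad/s², counterclockwise

I = MR² = (26.1)(0.590)² = 9.085 kg·m².
Taking counterclockwise as positive: τ₁ = +(7.05)(0.590) = +4.159 N·m; τ₂ = +(36.0)(0.328) = +11.81 N·m.
Net torque τ = 15.97 N·m.
α = τ/I = 15.97/9.085 = 1.757 rad/s².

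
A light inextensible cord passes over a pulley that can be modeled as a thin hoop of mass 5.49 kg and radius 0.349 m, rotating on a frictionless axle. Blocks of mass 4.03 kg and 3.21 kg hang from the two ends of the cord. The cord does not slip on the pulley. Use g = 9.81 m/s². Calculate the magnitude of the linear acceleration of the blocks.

I = MR² = (5.49)(0.349)² = 0.6687 kg·m².
Heavier block: m₁g − T₁ = m₁a. Lighter block: T₂ − m₂g = m₂a.
Pulley: (T₁ − T₂)R = Iα = I(a/R), so T₁ − T₂ = (I/R²)a = 1·M_p a = 5.490·a.
Adding the three: (m₁ − m₂)g = (m₁ + m₂ + 5.490)a, so a = (4.03 − 3.21)(9.81)/(4.03 + 3.21 + 5.490) = 0.6319 m/s².

a ≈ 0.632 m/s²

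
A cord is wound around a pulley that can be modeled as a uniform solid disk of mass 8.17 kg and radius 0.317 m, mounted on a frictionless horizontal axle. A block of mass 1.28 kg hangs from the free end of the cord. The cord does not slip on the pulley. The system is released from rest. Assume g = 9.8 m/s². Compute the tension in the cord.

I = ½MR² = (1/2)(8.17)(0.317)² = 0.4105 kg·m².
Block: mg − T = ma. Pulley: TR = Iα. No-slip: a = αR, so T = (I/R²)a = 4.085·a.
Then mg = (m + 4.085)a, so a = (1.28)(9.8)/(1.28 + 4.085) = 2.338 m/s².
T = 4.085·a = 9.551 N.

T ≈ 9.55 N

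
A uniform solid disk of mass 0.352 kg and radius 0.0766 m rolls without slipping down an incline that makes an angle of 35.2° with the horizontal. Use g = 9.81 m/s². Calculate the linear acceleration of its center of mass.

Translation along the incline: Mg sinθ − f = Ma.
Rotation about the center: fR = Iα with I = ½MR². No-slip gives a = αR, so f = (I/R²)a = (1/2)M a.
Substituting: Mg sinθ = (1 + 0.5000)Ma, so a = g sinθ/(1 + 0.5000) = (9.81) sin 35.2° / 1.500 = 3.770 m/s².

a ≈ 3.77 m/s²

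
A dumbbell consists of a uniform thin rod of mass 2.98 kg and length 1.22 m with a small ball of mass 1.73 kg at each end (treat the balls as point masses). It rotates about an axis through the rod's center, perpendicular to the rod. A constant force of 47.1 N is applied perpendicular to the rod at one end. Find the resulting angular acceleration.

I_rod = (1/12)ML² = (1/12)(2.98)(1.22)² = 0.3696 kg·m².
I_balls = 2·m·(L/2)² = 2(1.73)(0.6100)² = 1.287 kg·m².
Total I = 1.657 kg·m².
τ = F·(L/2) = (47.1)(0.610) = 28.73 N·m.
α = τ/I = 28.73/1.657 = 17.34 rad/s².

α ≈ 17.3 rad/s²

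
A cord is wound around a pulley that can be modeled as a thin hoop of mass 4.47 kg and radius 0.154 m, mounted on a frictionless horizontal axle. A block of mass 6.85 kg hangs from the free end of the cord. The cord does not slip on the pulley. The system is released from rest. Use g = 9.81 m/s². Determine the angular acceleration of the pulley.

I = MR² = (4.47)(0.154)² = 0.1060 kg·m².
Block: mg − T = ma. Pulley: TR = Iα. No-slip: a = αR, so T = (I/R²)a = 4.470·a.
Then mg = (m + 4.470)a, so a = (6.85)(9.81)/(6.85 + 4.470) = 5.936 m/s².
α = a/R = 5.936/0.154 = 38.55 rad/s².

α ≈ 38.5 rad/s²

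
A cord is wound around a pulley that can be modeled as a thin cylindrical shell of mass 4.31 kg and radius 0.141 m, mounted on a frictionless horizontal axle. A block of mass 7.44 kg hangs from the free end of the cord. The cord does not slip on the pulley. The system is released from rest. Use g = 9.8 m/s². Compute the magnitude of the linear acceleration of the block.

a ≈ 6.21 m/s²

I = MR² = (4.31)(0.141)² = 0.08569 kg·m².
Block: mg − T = ma. Pulley: TR = Iα. No-slip: a = αR, so T = (I/R²)a = 4.310·a.
Then mg = (m + 4.310)a, so a = (7.44)(9.8)/(7.44 + 4.310) = 6.205 m/s².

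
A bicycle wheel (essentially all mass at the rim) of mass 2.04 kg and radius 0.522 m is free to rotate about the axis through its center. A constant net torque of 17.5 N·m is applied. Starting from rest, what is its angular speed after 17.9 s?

I = MR² = (2.04)(0.522)² = 0.5559 kg·m².
α = τ/I = 17.5/0.5559 = 31.48 rad/s².
ω = ω₀ + αt = 0 + (31.48)(17.9) = 563.5 rad/s.

ω ≈ 564 rad/s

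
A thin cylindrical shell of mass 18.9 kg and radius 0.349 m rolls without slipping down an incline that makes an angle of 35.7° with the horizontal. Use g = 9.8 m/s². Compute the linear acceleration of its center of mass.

a ≈ 2.86 m/s²

Translation along the incline: Mg sinθ − f = Ma.
Rotation about the center: fR = Iα with I = MR². No-slip gives a = αR, so f = (I/R²)a = M a.
Substituting: Mg sinθ = (1 + 1.000)Ma, so a = g sinθ/(1 + 1.000) = (9.8) sin 35.7° / 2.000 = 2.859 m/s².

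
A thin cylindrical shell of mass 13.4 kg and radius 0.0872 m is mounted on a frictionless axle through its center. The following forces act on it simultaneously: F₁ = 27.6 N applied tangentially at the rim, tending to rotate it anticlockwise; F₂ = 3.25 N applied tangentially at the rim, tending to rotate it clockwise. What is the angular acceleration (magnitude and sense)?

α ≈ 20.8 rad/s², anticlockwise

I = MR² = (13.4)(0.0872)² = 0.1019 kg·m².
Taking anticlockwise as positive: τ₁ = +(27.6)(0.0872) = +2.407 N·m; τ₂ = −(3.25)(0.0872) = −0.2834 N·m.
Net torque τ = 2.123 N·m.
α = τ/I = 2.123/0.1019 = 20.84 rad/s².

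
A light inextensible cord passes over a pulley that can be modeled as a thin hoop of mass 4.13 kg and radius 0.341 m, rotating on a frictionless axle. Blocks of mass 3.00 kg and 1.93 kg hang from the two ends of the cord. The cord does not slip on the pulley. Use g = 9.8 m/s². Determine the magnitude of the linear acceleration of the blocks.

I = MR² = (4.13)(0.341)² = 0.4802 kg·m².
Heavier block: m₁g − T₁ = m₁a. Lighter block: T₂ − m₂g = m₂a.
Pulley: (T₁ − T₂)R = Iα = I(a/R), so T₁ − T₂ = (I/R²)a = 1·M_p a = 4.130·a.
Adding the three: (m₁ − m₂)g = (m₁ + m₂ + 4.130)a, so a = (3.00 − 1.93)(9.8)/(3.00 + 1.93 + 4.130) = 1.157 m/s².

a ≈ 1.16 m/s²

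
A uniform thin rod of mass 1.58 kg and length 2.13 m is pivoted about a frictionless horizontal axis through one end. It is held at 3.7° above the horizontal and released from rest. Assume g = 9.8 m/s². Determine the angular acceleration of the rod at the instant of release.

α ≈ 6.89 rad/s²

About the pivot, I = (1/3)ML² = (1/3)(1.58)(2.13)² = 2.389 kg·m².
The weight acts at the center, a distance L/2 = 1.065 m from the pivot; τ = Mg(L/2) cos 3.7° = 16.46 N·m.
α = τ/I = 16.46/2.389 = 6.887 rad/s².
(Equivalently α = (3g/(2L)) cos 3.7° = 6.887 rad/s².)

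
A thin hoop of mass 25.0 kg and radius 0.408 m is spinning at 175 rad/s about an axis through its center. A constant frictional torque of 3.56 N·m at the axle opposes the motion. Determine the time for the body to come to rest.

t ≈ 205 s

I = MR² = (25.0)(0.408)² = 4.162 kg·m².
The net torque has magnitude 3.56 N·m, opposing ω.
|α| = τ/I = 3.560/4.162 = 0.8554 rad/s² (deceleration).
0 = ω₀ − |α|t ⇒ t = ω₀/|α| = 175/0.8554 = 204.6 s.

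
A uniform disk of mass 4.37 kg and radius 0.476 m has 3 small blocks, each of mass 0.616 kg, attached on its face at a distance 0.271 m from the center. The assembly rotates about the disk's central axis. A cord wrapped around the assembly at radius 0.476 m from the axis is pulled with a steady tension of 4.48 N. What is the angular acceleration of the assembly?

α ≈ 3.38 rad/s²

I_disk = ½MR² = ½(4.37)(0.476)² = 0.4951 kg·m².
I_blocks = 3·m·r² = 3(0.616)(0.271)² = 0.1357 kg·m².
Total I = 0.6308 kg·m².
τ = F r = (4.48)(0.476) = 2.132 N·m.
α = τ/I = 2.132/0.6308 = 3.381 rad/s².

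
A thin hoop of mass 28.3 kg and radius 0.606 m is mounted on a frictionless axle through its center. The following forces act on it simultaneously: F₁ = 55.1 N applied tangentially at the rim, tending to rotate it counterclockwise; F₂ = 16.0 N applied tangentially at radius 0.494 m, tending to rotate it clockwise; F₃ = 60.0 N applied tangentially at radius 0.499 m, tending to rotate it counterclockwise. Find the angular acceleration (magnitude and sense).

I = MR² = (28.3)(0.606)² = 10.39 kg·m².
Taking counterclockwise as positive: τ₁ = +(55.1)(0.606) = +33.39 N·m; τ₂ = −(16.0)(0.494) = −7.904 N·m; τ₃ = +(60.0)(0.499) = +29.94 N·m.
Net torque τ = 55.43 N·m.
α = τ/I = 55.43/10.39 = 5.333 rad/s².

α ≈ 5.33 rad/s², counterclockwise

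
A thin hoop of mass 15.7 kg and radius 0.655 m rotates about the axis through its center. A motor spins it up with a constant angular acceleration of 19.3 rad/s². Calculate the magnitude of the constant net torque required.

τ ≈ 130 N·m

I = MR² = (15.7)(0.655)² = 6.736 kg·m².
τ = Iα = (6.736)(19.30) = 130.0 N·m.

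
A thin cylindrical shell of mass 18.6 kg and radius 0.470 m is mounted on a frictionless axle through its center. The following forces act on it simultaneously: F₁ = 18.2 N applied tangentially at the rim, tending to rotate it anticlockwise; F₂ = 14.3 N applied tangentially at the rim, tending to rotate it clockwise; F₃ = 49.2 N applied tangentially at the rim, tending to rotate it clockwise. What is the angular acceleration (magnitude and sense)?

I = MR² = (18.6)(0.470)² = 4.109 kg·m².
Taking anticlockwise as positive: τ₁ = +(18.2)(0.470) = +8.554 N·m; τ₂ = −(14.3)(0.470) = −6.721 N·m; τ₃ = −(49.2)(0.470) = −23.12 N·m.
Net torque τ = -21.29 N·m.
α = τ/I = -21.29/4.109 = -5.182 rad/s².

α ≈ 5.18 rad/s², clockwise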